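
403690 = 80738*5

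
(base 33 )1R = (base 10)60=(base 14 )44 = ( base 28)24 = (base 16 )3C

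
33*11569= 381777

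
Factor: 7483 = 7^1*1069^1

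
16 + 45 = 61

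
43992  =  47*936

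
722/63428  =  361/31714= 0.01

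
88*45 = 3960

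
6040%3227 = 2813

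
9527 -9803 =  - 276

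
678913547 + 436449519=1115363066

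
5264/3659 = 5264/3659 = 1.44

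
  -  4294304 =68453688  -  72747992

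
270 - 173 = 97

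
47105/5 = 9421 = 9421.00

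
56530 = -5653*( - 10) 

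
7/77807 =7/77807 = 0.00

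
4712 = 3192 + 1520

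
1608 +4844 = 6452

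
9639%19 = 6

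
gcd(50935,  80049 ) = 1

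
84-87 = -3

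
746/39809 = 746/39809 = 0.02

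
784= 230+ 554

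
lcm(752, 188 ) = 752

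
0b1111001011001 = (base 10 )7769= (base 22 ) g13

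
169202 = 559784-390582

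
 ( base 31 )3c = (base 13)81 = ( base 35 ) 30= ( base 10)105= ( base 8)151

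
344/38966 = 172/19483 = 0.01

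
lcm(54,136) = 3672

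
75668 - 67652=8016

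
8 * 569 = 4552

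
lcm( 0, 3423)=0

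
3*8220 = 24660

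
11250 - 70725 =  - 59475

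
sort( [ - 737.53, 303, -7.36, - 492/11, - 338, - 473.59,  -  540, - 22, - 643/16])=[ - 737.53, - 540, - 473.59 , - 338, - 492/11,- 643/16, - 22, - 7.36,303]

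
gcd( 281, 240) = 1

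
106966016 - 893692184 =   -  786726168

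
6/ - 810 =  - 1/135 = -0.01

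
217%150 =67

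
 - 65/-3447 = 65/3447 = 0.02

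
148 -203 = - 55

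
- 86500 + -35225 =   -  121725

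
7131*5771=41153001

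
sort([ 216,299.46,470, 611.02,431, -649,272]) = [ - 649, 216, 272, 299.46,431,  470, 611.02 ] 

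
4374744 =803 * 5448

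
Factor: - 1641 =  - 3^1*547^1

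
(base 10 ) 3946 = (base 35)37Q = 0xf6a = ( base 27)5B4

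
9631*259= 2494429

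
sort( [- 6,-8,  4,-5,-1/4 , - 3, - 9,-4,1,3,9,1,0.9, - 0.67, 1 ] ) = [ - 9, - 8, - 6, - 5, - 4,-3 , - 0.67, - 1/4, 0.9, 1,  1 , 1, 3, 4,9]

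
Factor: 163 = 163^1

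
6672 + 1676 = 8348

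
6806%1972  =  890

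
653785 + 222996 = 876781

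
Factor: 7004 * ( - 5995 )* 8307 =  - 348802456860 = -2^2*3^2*5^1 * 11^1 * 13^1* 17^1*71^1*103^1 * 109^1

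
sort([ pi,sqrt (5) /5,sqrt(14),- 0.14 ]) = [ - 0.14,sqrt(5 )/5, pi,sqrt( 14) ]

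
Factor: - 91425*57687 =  - 3^2*5^2*7^1*23^1*41^1*53^1*67^1 = - 5274033975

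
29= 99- 70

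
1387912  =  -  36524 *( - 38 ) 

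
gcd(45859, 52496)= 1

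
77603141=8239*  9419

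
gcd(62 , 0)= 62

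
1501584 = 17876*84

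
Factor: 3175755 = 3^1 * 5^1*11^1*19^1*1013^1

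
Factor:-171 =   -  3^2*19^1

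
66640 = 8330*8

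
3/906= 1/302 = 0.00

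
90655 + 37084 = 127739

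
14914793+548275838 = 563190631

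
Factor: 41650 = 2^1 * 5^2*7^2*17^1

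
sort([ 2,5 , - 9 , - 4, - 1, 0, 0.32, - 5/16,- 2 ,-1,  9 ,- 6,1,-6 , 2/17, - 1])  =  [ -9,-6, - 6, - 4, - 2 , - 1 , - 1,-1,- 5/16,0,  2/17, 0.32, 1,  2 , 5, 9]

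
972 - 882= 90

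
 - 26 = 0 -26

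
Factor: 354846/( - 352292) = - 2^(- 1)*3^1* 29^( - 1) * 3037^( - 1)*59141^1  =  - 177423/176146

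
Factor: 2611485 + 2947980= 5559465 = 3^1*5^1*370631^1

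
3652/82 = 1826/41 = 44.54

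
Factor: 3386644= 2^2 * 846661^1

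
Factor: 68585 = 5^1*11^1*29^1*43^1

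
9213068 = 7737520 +1475548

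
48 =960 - 912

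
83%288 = 83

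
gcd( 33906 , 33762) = 6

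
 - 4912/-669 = 4912/669=7.34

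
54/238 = 27/119 =0.23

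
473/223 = 473/223 = 2.12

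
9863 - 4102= 5761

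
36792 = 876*42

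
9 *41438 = 372942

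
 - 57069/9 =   -  6341=-6341.00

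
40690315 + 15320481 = 56010796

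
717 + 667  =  1384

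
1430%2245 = 1430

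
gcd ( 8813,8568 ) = 7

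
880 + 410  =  1290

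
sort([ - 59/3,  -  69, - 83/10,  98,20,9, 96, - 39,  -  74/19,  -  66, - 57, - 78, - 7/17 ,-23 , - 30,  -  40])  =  [ - 78, - 69, - 66,  -  57,-40, - 39,  -  30, - 23, - 59/3,-83/10,- 74/19, - 7/17,9, 20,  96,98 ]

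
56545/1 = 56545=56545.00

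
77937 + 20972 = 98909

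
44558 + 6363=50921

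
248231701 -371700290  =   - 123468589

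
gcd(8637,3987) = 3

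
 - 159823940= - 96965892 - 62858048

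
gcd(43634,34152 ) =2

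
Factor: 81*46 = 3726 = 2^1*3^4*23^1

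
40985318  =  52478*781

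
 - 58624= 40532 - 99156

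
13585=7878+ 5707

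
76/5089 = 76/5089 = 0.01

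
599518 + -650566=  - 51048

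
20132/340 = 59 + 18/85 = 59.21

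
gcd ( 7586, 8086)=2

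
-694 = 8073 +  - 8767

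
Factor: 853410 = 2^1*3^1* 5^1*28447^1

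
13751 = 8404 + 5347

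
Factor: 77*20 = 1540 = 2^2  *5^1*7^1*11^1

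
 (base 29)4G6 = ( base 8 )7372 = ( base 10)3834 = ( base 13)198C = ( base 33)3H6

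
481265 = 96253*5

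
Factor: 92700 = 2^2 *3^2*5^2 * 103^1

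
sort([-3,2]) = [ - 3,2]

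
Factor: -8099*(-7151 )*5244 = 2^2*3^1*7^1*13^1*19^1 * 23^1*89^1 * 7151^1 =303711236556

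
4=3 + 1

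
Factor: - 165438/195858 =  - 3^( - 3)*7^1*31^(-1 ) * 101^1 =-707/837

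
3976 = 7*568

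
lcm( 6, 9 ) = 18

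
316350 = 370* 855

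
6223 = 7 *889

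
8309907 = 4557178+3752729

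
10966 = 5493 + 5473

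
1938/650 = 2 + 319/325 = 2.98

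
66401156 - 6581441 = 59819715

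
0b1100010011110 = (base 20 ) FF2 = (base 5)200202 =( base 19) H8D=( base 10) 6302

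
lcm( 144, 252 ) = 1008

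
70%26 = 18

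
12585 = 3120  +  9465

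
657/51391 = 657/51391 = 0.01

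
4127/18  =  229 + 5/18 = 229.28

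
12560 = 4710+7850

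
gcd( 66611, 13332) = 1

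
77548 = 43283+34265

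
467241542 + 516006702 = 983248244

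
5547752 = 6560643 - 1012891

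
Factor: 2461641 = 3^1*7^1*13^1*71^1*127^1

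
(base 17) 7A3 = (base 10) 2196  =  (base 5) 32241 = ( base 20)59g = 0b100010010100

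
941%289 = 74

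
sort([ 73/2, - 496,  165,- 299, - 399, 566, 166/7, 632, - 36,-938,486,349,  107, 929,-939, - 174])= [ - 939, - 938,-496,-399, - 299,-174 , - 36 , 166/7,73/2,107,  165, 349,486,  566,  632,929]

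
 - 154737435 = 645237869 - 799975304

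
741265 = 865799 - 124534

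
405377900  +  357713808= 763091708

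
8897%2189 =141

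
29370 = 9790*3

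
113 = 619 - 506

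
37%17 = 3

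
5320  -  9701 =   -  4381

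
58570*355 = 20792350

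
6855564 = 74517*92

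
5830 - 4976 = 854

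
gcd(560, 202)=2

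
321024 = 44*7296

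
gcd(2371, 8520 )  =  1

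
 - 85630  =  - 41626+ - 44004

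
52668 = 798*66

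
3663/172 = 21 + 51/172= 21.30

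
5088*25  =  127200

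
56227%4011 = 73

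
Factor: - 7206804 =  - 2^2*3^2 * 11^1 *18199^1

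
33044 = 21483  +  11561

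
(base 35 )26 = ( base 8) 114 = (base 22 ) 3a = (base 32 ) 2C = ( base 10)76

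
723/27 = 241/9=26.78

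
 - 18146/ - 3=18146/3 =6048.67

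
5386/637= 8 +290/637 = 8.46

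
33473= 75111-41638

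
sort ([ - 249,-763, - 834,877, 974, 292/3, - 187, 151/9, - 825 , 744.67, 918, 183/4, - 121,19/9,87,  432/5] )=[ - 834,-825 , - 763, - 249, - 187, - 121, 19/9,151/9,183/4,432/5 , 87 , 292/3, 744.67 , 877, 918 , 974]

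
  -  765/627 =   -  255/209 = - 1.22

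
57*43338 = 2470266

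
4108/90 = 45+29/45 = 45.64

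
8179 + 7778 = 15957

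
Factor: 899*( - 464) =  - 417136 = -  2^4*29^2*31^1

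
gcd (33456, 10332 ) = 492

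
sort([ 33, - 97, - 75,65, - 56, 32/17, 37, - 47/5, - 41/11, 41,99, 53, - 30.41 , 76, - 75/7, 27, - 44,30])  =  [ - 97, - 75, - 56, - 44, - 30.41, - 75/7, - 47/5, - 41/11, 32/17 , 27, 30,  33,37, 41, 53, 65, 76, 99]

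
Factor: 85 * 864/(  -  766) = - 36720/383 =-2^4* 3^3*5^1 * 17^1 * 383^( - 1) 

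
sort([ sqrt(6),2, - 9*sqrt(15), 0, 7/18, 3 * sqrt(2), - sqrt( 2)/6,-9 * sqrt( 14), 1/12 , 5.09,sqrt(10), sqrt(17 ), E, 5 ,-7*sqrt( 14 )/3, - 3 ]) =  [  -  9 * sqrt( 15 ), - 9  *  sqrt( 14 ) , - 7 * sqrt( 14)/3, - 3, - sqrt( 2)/6,0,1/12,7/18,2,sqrt (6),E,  sqrt( 10 ),sqrt( 17) , 3*sqrt( 2 ) , 5,5.09 ] 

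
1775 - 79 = 1696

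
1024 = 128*8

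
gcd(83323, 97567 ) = 1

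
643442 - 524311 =119131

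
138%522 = 138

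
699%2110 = 699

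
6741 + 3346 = 10087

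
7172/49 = 146 + 18/49 = 146.37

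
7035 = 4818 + 2217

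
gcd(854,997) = 1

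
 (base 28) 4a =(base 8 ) 172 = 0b1111010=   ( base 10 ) 122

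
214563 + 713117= 927680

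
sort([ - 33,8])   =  [ -33, 8]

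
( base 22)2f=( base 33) 1Q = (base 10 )59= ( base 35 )1O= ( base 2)111011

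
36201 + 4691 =40892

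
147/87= 1 + 20/29 = 1.69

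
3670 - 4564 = - 894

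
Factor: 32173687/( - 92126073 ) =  - 3^(- 1 )*7^1*73^( - 1)*32359^( - 1 )*353557^1 = - 2474899/7086621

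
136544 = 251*544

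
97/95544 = 97/95544 = 0.00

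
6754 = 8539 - 1785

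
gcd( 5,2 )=1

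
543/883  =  543/883 = 0.61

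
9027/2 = 9027/2 = 4513.50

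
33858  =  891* 38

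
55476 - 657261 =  - 601785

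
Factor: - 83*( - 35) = 2905 = 5^1*7^1 * 83^1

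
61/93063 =61/93063= 0.00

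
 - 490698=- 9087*54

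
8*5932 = 47456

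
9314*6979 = 65002406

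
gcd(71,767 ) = 1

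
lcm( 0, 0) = 0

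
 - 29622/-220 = 134+ 71/110  =  134.65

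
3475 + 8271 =11746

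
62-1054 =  - 992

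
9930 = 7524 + 2406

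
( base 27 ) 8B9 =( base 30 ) 6oi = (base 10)6138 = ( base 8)13772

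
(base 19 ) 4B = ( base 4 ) 1113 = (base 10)87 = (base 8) 127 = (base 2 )1010111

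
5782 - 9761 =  - 3979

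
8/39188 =2/9797 = 0.00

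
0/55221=0  =  0.00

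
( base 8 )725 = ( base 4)13111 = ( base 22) l7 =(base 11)397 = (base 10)469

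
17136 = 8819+8317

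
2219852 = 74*29998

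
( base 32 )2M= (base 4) 1112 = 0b1010110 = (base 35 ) 2G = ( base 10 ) 86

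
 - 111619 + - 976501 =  - 1088120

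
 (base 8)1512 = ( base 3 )1011012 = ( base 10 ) 842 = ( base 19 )266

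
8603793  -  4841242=3762551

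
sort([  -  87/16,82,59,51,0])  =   [- 87/16, 0,51,59 , 82]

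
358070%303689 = 54381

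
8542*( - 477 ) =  - 4074534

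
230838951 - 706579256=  - 475740305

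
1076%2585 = 1076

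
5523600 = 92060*60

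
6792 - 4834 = 1958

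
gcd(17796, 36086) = 2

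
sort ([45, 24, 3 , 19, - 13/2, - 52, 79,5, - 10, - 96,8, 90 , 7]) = [ - 96, -52, - 10, - 13/2 , 3,  5,7 , 8 , 19, 24 , 45, 79, 90 ]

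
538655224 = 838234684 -299579460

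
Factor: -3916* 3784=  - 2^5*11^2*43^1 * 89^1 = -14818144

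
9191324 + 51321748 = 60513072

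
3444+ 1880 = 5324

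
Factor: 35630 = 2^1*5^1*7^1*509^1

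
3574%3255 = 319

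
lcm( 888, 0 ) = 0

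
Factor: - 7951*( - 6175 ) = 5^2*13^1*19^1*7951^1 =49097425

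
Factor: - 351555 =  - 3^1*5^1 * 23^1*1019^1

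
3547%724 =651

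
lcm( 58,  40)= 1160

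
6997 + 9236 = 16233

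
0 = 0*8836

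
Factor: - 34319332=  - 2^2*43^1*61^1*3271^1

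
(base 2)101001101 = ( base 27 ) C9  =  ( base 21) fi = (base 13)1C8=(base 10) 333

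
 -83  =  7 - 90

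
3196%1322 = 552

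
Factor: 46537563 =3^1*103^1*150607^1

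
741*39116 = 28984956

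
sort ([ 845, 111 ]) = [111,845 ]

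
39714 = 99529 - 59815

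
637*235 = 149695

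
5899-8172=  - 2273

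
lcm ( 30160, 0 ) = 0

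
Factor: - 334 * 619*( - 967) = 2^1*167^1*619^1*967^1 = 199923382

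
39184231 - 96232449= - 57048218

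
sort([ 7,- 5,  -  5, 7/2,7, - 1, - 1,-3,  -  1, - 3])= [  -  5, - 5,-3,- 3, - 1, - 1, - 1, 7/2, 7, 7] 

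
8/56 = 1/7 = 0.14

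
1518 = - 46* ( - 33 )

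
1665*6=9990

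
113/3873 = 113/3873 = 0.03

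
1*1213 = 1213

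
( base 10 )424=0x1a8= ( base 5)3144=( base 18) 15a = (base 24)hg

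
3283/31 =105 + 28/31=105.90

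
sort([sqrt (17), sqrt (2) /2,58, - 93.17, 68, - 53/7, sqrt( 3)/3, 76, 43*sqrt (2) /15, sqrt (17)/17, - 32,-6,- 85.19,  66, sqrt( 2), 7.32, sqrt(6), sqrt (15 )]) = [-93.17, - 85.19 , - 32,-53/7, - 6,  sqrt( 17) /17, sqrt(3)/3, sqrt( 2)/2,  sqrt( 2),  sqrt( 6), sqrt( 15 ) , 43 *sqrt(2)/15, sqrt( 17),  7.32, 58 , 66,68, 76]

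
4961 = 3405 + 1556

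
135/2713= 135/2713 =0.05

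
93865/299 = 313 +278/299 = 313.93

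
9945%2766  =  1647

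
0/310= 0= 0.00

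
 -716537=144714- 861251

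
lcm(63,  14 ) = 126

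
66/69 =22/23  =  0.96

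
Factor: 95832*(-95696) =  - 9170739072 =- 2^7*3^2*11^3*5981^1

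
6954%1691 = 190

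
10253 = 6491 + 3762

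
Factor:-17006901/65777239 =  - 3^1*11^( - 1)*107^1*52981^1*5979749^(-1)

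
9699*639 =6197661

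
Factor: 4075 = 5^2*163^1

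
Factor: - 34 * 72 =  - 2448 = -  2^4*3^2*17^1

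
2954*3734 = 11030236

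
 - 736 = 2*( -368)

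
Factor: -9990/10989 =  - 2^1*5^1 * 11^( - 1 )  =  - 10/11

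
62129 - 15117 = 47012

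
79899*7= 559293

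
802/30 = 401/15 = 26.73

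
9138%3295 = 2548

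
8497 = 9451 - 954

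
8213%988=309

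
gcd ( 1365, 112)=7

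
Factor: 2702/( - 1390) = -5^( - 1) * 7^1 * 139^(-1 )*193^1 = - 1351/695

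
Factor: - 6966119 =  - 29^1*89^1 * 2699^1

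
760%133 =95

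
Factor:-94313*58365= - 5504578245 = - 3^2*5^1*37^1*1297^1*2549^1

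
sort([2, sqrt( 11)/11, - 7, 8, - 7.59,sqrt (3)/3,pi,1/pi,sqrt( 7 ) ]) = [- 7.59,-7,sqrt(11)/11,1/pi,sqrt( 3)/3,2,sqrt( 7)  ,  pi,8]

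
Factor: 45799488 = 2^6*3^2*7^1*37^1*  307^1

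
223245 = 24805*9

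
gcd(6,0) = 6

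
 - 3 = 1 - 4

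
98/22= 4  +  5/11= 4.45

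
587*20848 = 12237776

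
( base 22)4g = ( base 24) 48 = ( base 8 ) 150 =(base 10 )104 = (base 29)3H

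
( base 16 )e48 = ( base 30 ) 41Q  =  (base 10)3656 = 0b111001001000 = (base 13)1883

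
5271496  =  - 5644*( -934) 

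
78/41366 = 3/1591 = 0.00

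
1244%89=87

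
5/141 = 5/141 = 0.04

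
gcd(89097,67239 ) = 3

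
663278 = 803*826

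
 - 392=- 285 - 107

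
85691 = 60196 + 25495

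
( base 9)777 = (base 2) 1001111101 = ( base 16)27D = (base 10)637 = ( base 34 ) IP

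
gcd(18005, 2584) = 1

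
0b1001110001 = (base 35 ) hu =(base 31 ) k5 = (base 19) 1dh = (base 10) 625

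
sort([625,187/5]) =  [ 187/5, 625]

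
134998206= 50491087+84507119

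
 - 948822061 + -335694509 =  - 1284516570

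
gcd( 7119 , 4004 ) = 7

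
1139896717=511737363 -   -  628159354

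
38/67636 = 19/33818=0.00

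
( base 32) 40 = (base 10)128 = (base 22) 5I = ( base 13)9B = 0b10000000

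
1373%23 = 16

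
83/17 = 4 + 15/17 = 4.88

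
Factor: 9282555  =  3^2*5^1 *206279^1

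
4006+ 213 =4219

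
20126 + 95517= 115643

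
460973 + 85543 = 546516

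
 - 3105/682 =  - 3105/682= -  4.55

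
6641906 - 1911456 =4730450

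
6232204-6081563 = 150641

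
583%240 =103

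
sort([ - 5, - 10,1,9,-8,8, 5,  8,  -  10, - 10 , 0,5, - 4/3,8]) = [ - 10 , -10, - 10, - 8,-5, - 4/3, 0,1,5,5, 8, 8,8,9 ]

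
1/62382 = 1/62382= 0.00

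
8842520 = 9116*970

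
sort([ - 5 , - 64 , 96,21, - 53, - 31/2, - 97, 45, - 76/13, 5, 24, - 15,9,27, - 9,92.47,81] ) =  [ -97, - 64, -53,-31/2, - 15, - 9, - 76/13, - 5,5, 9, 21,24, 27,  45, 81,92.47, 96]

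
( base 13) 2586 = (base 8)12345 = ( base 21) C2F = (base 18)G93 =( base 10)5349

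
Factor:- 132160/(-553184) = 2^1*5^1*7^1*293^( - 1)=70/293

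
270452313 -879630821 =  - 609178508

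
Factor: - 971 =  - 971^1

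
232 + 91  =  323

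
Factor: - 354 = -2^1*3^1*59^1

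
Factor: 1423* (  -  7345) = -5^1* 13^1*113^1*1423^1 = - 10451935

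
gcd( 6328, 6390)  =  2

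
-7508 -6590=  -14098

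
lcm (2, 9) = 18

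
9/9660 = 3/3220 = 0.00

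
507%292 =215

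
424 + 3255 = 3679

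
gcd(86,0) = 86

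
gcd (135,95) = 5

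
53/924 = 53/924 = 0.06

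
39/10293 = 13/3431  =  0.00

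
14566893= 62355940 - 47789047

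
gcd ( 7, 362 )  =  1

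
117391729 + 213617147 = 331008876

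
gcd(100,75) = 25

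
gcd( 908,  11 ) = 1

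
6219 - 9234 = - 3015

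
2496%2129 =367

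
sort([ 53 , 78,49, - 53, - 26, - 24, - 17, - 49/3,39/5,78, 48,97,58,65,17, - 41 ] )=[ - 53, - 41,- 26, - 24, - 17, - 49/3,39/5,17 , 48,49,53,58,65,78, 78,97 ]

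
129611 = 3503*37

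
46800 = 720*65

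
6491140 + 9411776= 15902916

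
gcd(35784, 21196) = 28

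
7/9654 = 7/9654 =0.00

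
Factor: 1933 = 1933^1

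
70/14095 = 14/2819 =0.00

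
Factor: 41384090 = 2^1*5^1*11^1 *19^1*19801^1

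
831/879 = 277/293 = 0.95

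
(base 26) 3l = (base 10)99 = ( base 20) 4J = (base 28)3F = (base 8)143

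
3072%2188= 884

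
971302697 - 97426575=873876122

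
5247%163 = 31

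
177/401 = 177/401=0.44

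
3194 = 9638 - 6444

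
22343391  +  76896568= 99239959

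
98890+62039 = 160929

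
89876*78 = 7010328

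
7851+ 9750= 17601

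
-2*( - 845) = 1690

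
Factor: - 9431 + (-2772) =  - 12203^1  =  - 12203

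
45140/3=15046 + 2/3 = 15046.67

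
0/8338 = 0 = 0.00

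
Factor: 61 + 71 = 132=2^2*3^1*11^1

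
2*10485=20970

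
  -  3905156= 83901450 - 87806606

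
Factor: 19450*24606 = 478586700 =2^2*3^2*5^2*389^1*1367^1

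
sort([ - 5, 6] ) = [ - 5,  6]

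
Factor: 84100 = 2^2* 5^2*29^2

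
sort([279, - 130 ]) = [ - 130, 279 ] 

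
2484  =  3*828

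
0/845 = 0=0.00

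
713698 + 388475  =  1102173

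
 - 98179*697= - 68430763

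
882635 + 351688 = 1234323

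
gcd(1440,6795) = 45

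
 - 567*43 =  - 24381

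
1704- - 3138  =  4842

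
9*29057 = 261513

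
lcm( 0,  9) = 0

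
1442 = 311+1131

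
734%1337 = 734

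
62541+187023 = 249564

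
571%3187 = 571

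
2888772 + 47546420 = 50435192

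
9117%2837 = 606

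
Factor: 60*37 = 2220 = 2^2*3^1*5^1*37^1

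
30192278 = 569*53062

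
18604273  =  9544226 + 9060047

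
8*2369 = 18952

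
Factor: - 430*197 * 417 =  - 35324070  =  - 2^1*3^1*5^1*43^1*139^1 * 197^1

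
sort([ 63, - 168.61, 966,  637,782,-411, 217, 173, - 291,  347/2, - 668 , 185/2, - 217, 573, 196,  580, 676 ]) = [-668, - 411, - 291, - 217, - 168.61, 63, 185/2, 173 , 347/2,196, 217,573,580, 637,676, 782,966]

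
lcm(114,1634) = 4902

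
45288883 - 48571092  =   - 3282209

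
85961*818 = 70316098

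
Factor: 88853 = 88853^1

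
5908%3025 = 2883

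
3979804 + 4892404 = 8872208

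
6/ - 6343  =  - 6/6343 = - 0.00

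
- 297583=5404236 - 5701819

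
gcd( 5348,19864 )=764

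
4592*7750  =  35588000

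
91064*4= 364256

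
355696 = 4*88924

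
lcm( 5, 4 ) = 20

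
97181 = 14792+82389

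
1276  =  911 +365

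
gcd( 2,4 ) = 2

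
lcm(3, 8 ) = 24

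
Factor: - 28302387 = -3^1*9434129^1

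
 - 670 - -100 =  - 570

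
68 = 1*68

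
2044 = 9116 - 7072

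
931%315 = 301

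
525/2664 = 175/888 = 0.20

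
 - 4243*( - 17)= 72131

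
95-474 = -379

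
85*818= 69530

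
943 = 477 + 466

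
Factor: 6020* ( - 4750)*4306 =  - 123130070000 = - 2^4*5^4*7^1*19^1*43^1 * 2153^1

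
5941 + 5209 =11150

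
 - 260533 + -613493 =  - 874026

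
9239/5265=9239/5265 = 1.75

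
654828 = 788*831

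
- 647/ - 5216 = 647/5216 =0.12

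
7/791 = 1/113 = 0.01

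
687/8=687/8 = 85.88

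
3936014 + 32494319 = 36430333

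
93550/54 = 46775/27  =  1732.41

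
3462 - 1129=2333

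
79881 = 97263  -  17382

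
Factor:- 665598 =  - 2^1*3^1*110933^1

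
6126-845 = 5281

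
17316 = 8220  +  9096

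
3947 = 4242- 295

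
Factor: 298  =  2^1* 149^1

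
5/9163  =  5/9163 = 0.00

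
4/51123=4/51123 =0.00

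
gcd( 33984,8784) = 144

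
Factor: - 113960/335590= - 308/907 = - 2^2*7^1*11^1*907^( - 1)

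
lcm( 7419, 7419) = 7419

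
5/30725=1/6145 =0.00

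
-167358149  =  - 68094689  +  -99263460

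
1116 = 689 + 427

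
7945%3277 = 1391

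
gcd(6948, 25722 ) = 18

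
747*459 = 342873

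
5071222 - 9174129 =-4102907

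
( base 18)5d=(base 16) 67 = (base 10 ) 103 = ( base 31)3a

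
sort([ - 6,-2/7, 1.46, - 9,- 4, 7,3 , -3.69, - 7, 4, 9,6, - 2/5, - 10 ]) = [ - 10,  -  9,-7, - 6, - 4, - 3.69 , - 2/5, - 2/7, 1.46,3 , 4, 6, 7,9] 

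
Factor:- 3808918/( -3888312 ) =2^( - 2 )* 3^( - 1)*17^1*19^ (  -  1 )*29^1*3863^1*8527^(- 1 ) = 1904459/1944156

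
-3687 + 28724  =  25037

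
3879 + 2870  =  6749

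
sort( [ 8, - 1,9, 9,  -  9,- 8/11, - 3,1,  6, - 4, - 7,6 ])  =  [  -  9,-7 , - 4,-3, - 1, - 8/11,1,6 , 6,8, 9,9 ] 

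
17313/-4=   -17313/4 = -4328.25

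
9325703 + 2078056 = 11403759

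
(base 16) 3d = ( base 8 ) 75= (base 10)61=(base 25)2B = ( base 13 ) 49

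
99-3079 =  - 2980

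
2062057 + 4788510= 6850567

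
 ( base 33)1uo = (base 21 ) 4g3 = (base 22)47d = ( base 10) 2103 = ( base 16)837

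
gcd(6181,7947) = 883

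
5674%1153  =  1062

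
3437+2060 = 5497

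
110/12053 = 110/12053 = 0.01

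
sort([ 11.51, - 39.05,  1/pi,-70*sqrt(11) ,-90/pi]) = [ - 70*sqrt( 11), - 39.05,  -  90/pi , 1/pi,11.51 ]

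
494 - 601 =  - 107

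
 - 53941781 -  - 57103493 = 3161712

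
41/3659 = 41/3659 = 0.01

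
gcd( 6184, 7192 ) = 8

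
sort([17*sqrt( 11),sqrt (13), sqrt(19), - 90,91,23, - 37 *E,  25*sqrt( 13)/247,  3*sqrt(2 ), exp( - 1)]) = [  -  37*E, - 90,25*sqrt( 13)/247, exp( - 1), sqrt(13 ),3*sqrt (2), sqrt ( 19),23, 17*sqrt(  11),91] 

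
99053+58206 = 157259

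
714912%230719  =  22755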